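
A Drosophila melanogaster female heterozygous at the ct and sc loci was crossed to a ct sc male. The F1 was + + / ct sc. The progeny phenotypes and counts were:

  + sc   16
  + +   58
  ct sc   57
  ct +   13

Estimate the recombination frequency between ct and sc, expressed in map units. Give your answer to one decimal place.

20.1 map units

The recombinant classes are + sc and ct +: 16 + 13 = 29.
Recombination frequency = 29/144 = 0.2014 ≈ 20.1%, i.e. 20.1 map units.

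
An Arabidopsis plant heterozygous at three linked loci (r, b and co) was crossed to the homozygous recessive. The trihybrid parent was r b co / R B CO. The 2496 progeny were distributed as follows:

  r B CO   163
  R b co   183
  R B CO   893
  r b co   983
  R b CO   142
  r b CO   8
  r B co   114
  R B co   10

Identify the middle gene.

co

The two rarest classes, r b CO and R B co, are the double crossovers. Comparing them with the parentals, only the co allele has switched, so co is the middle locus and the order is b – co – r.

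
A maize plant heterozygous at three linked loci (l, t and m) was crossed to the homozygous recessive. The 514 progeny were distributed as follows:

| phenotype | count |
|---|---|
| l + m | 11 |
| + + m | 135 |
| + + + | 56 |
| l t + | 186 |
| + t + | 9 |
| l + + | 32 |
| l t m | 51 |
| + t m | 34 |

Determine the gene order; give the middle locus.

The two most frequent reciprocal classes, l t + and + + m, are the parental types, so the F1 was l t + / + + m.
The two rarest classes, + t + and l + m, are the double crossovers. Comparing them with the parentals, only the l allele has switched, so l is the middle locus and the order is m – l – t.

l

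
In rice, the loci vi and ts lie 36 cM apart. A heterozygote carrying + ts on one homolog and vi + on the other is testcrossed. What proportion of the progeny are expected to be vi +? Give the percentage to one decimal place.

A map distance of 36 cM corresponds to a recombination frequency of 0.360.
The F1 is + ts / vi +, so vi + is a parental gamete class with expected frequency (1 − r)/2 = 0.640/2 = 0.3200.
That is 0.3200 = 32.0% of the progeny.

32.0%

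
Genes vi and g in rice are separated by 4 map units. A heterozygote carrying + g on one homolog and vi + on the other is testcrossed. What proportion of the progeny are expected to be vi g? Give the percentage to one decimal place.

2.0%

A map distance of 4 map units corresponds to a recombination frequency of 0.040.
The F1 is + g / vi +, so vi g is a recombinant gamete class with expected frequency r/2 = 0.040/2 = 0.0200.
That is 0.0200 = 2.0% of the progeny.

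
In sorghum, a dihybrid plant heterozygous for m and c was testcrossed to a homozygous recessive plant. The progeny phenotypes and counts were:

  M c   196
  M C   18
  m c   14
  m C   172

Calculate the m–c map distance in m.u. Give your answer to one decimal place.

8.0 m.u.

The two most frequent classes, M c (196) and m C (172), are the parental types, so the F1 was M c / m C.
The recombinant classes are M C and m c: 18 + 14 = 32.
Recombination frequency = 32/400 = 0.0800 ≈ 8.0%, i.e. 8.0 m.u.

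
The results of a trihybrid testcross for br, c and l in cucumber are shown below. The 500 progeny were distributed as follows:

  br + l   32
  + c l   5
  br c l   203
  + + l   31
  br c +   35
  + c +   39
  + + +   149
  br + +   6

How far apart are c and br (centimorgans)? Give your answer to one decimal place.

16.4 centimorgans

The two most frequent reciprocal classes, + + + and br c l, are the parental types, so the F1 was + + + / br c l.
The two rarest classes, br + + and + c l, are the double crossovers. Comparing them with the parentals, only the br allele has switched, so br is the middle locus and the order is l – br – c.
Crossovers in the br–c interval produce the single-crossover classes + c + and br + l (39 + 32 = 71) plus the double crossovers (11).
RF(br–c) = (71 + 11) / 500 = 82/500 = 0.1640 → 16.4 centimorgans.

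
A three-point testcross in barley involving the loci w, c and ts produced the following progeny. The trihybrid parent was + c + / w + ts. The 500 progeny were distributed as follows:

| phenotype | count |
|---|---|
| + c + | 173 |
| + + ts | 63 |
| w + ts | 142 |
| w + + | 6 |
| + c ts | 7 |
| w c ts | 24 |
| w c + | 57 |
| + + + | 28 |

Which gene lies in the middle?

The two rarest classes, + c ts and w + +, are the double crossovers. Comparing them with the parentals, only the ts allele has switched, so ts is the middle locus and the order is c – ts – w.

ts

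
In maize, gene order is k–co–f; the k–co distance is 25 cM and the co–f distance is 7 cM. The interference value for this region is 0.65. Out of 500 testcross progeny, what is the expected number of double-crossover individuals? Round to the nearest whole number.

3

Map distances give recombination frequencies of 0.250 and 0.070 for the two intervals.
With interference 0.65 (so coincidence = 0.35), expected double-crossover frequency = 0.250 × 0.070 × 0.35 = 0.00613.
Expected number = 0.00613 × 500 = 3.06 ≈ 3.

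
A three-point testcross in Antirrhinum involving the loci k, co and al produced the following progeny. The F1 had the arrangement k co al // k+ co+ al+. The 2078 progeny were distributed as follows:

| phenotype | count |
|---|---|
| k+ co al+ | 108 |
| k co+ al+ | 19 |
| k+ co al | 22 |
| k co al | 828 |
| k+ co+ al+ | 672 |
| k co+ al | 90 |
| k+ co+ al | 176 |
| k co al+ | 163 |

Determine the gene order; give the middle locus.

The two rarest classes, k+ co al and k co+ al+, are the double crossovers. Comparing them with the parentals, only the k allele has switched, so k is the middle locus and the order is al – k – co.

k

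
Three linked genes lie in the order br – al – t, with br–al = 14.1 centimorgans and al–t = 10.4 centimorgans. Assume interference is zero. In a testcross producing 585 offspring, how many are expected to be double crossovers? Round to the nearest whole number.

Map distances give recombination frequencies of 0.141 and 0.104 for the two intervals.
With no interference, expected double-crossover frequency = 0.141 × 0.104 = 0.01466.
Expected number = 0.01466 × 585 = 8.58 ≈ 9.

9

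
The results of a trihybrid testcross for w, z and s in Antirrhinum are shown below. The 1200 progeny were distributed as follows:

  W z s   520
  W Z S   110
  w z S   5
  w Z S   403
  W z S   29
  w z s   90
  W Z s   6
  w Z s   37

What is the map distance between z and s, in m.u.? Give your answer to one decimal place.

6.4 m.u.

The two most frequent reciprocal classes, w Z S and W z s, are the parental types, so the F1 was w Z S / W z s.
The two rarest classes, w z S and W Z s, are the double crossovers. Comparing them with the parentals, only the z allele has switched, so z is the middle locus and the order is w – z – s.
Crossovers in the z–s interval produce the single-crossover classes w Z s and W z S (37 + 29 = 66) plus the double crossovers (11).
RF(z–s) = (66 + 11) / 1200 = 77/1200 = 0.0642 → 6.4 m.u.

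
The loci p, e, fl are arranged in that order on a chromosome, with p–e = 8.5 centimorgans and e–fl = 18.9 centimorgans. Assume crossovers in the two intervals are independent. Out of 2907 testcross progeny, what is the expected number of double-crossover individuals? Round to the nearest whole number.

Map distances give recombination frequencies of 0.085 and 0.189 for the two intervals.
With no interference, expected double-crossover frequency = 0.085 × 0.189 = 0.01606.
Expected number = 0.01606 × 2907 = 46.70 ≈ 47.

47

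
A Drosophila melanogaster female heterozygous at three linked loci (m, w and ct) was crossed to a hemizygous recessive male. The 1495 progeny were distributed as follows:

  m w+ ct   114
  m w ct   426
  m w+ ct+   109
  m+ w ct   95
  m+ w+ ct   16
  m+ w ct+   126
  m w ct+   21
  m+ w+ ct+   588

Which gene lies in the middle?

ct

The two most frequent reciprocal classes, m w ct and m+ w+ ct+, are the parental types, so the F1 was m w ct / m+ w+ ct+.
The two rarest classes, m w ct+ and m+ w+ ct, are the double crossovers. Comparing them with the parentals, only the ct allele has switched, so ct is the middle locus and the order is w – ct – m.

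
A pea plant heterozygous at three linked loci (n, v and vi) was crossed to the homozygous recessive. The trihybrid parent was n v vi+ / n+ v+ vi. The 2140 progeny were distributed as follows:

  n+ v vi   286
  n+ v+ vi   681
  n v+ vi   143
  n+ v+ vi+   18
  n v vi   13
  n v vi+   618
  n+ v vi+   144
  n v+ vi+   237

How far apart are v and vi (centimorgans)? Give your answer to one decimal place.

The two rarest classes, n v vi and n+ v+ vi+, are the double crossovers. Comparing them with the parentals, only the vi allele has switched, so vi is the middle locus and the order is n – vi – v.
Crossovers in the vi–v interval produce the single-crossover classes n v+ vi+ and n+ v vi (237 + 286 = 523) plus the double crossovers (31).
RF(vi–v) = (523 + 31) / 2140 = 554/2140 = 0.2589 → 25.9 centimorgans.

25.9 centimorgans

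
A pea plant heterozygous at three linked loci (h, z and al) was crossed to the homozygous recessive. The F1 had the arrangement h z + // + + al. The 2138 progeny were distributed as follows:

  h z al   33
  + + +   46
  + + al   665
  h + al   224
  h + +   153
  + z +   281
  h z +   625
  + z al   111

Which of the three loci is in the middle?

The two rarest classes, h z al and + + +, are the double crossovers. Comparing them with the parentals, only the al allele has switched, so al is the middle locus and the order is z – al – h.

al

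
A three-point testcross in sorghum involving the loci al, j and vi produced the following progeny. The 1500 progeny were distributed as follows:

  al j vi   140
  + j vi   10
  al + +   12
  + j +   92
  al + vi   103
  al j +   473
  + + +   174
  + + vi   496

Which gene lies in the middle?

The two most frequent reciprocal classes, + + vi and al j +, are the parental types, so the F1 was + + vi / al j +.
The two rarest classes, + j vi and al + +, are the double crossovers. Comparing them with the parentals, only the j allele has switched, so j is the middle locus and the order is al – j – vi.

j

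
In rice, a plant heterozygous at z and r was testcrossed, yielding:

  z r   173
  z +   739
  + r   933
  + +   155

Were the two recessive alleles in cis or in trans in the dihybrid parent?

The two most frequent classes are + r (933) and z + (739); these are the parental (non-recombinant) types.
So the F1 carried + r on one chromosome and z + on the other — the recessive alleles are on opposite chromosomes (trans / repulsion).

trans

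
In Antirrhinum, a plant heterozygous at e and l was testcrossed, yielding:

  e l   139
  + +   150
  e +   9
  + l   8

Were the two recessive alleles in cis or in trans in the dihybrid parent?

cis

The two most frequent classes are + + (150) and e l (139); these are the parental (non-recombinant) types.
So the F1 carried + + on one chromosome and e l on the other — the recessive alleles are on the same chromosome (cis / coupling).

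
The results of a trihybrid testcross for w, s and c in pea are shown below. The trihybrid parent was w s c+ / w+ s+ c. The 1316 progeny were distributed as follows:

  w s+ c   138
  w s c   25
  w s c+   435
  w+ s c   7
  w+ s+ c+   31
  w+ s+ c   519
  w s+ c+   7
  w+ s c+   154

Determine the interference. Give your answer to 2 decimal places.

The two rarest classes, w s+ c+ and w+ s c, are the double crossovers. Comparing them with the parentals, only the s allele has switched, so s is the middle locus and the order is w – s – c.
w–s: (292 + 14)/1316 = 0.2325; s–c: (56 + 14)/1316 = 0.0532.
Expected DCO frequency = 0.2325 × 0.0532 ≈ 0.01237; observed = 14/1316 ≈ 0.01064.
Coefficient of coincidence = 0.01064/0.01237 ≈ 0.86; interference = 1 − 0.86 = 0.14.

0.14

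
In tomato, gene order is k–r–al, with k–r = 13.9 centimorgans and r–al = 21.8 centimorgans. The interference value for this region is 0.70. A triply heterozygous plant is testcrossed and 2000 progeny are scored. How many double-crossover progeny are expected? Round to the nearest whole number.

Map distances give recombination frequencies of 0.139 and 0.218 for the two intervals.
With interference 0.70 (so coincidence = 0.30), expected double-crossover frequency = 0.139 × 0.218 × 0.30 = 0.00909.
Expected number = 0.00909 × 2000 = 18.18 ≈ 18.

18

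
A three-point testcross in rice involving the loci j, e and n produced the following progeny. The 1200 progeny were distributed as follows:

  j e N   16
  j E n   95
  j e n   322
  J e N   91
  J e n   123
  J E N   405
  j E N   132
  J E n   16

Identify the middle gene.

n

The two most frequent reciprocal classes, J E N and j e n, are the parental types, so the F1 was J E N / j e n.
The two rarest classes, J E n and j e N, are the double crossovers. Comparing them with the parentals, only the n allele has switched, so n is the middle locus and the order is j – n – e.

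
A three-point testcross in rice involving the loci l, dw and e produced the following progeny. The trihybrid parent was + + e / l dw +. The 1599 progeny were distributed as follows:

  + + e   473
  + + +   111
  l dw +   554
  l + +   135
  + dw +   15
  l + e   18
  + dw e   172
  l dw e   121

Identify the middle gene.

l

The two rarest classes, l + e and + dw +, are the double crossovers. Comparing them with the parentals, only the l allele has switched, so l is the middle locus and the order is dw – l – e.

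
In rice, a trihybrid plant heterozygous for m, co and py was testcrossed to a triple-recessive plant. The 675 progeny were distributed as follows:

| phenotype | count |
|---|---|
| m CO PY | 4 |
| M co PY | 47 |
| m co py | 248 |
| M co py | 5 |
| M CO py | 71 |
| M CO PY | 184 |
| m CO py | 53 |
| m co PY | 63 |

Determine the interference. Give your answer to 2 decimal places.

0.61

The two most frequent reciprocal classes, m co py and M CO PY, are the parental types, so the F1 was m co py / M CO PY.
The two rarest classes, M co py and m CO PY, are the double crossovers. Comparing them with the parentals, only the m allele has switched, so m is the middle locus and the order is py – m – co.
py–m: (134 + 9)/675 = 0.2119; m–co: (100 + 9)/675 = 0.1615.
Expected DCO frequency = 0.2119 × 0.1615 ≈ 0.03422; observed = 9/675 ≈ 0.01333.
Coefficient of coincidence = 0.01333/0.03422 ≈ 0.39; interference = 1 − 0.39 = 0.61.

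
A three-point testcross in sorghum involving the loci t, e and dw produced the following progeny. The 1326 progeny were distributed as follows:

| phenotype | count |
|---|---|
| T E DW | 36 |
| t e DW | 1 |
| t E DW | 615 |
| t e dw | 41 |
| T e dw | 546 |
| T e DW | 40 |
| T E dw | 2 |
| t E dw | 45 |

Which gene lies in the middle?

The two most frequent reciprocal classes, T e dw and t E DW, are the parental types, so the F1 was T e dw / t E DW.
The two rarest classes, T E dw and t e DW, are the double crossovers. Comparing them with the parentals, only the e allele has switched, so e is the middle locus and the order is dw – e – t.

e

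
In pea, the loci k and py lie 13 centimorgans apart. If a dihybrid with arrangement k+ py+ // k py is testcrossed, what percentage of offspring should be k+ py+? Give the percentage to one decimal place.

43.5%

A map distance of 13 centimorgans corresponds to a recombination frequency of 0.130.
The F1 is k+ py+ / k py, so k+ py+ is a parental gamete class with expected frequency (1 − r)/2 = 0.870/2 = 0.4350.
That is 0.4350 = 43.5% of the progeny.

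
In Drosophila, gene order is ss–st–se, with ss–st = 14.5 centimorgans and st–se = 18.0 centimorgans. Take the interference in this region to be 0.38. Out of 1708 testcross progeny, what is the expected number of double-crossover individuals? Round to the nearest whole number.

28

Map distances give recombination frequencies of 0.145 and 0.180 for the two intervals.
With interference 0.38 (so coincidence = 0.62), expected double-crossover frequency = 0.145 × 0.180 × 0.62 = 0.01618.
Expected number = 0.01618 × 1708 = 27.64 ≈ 28.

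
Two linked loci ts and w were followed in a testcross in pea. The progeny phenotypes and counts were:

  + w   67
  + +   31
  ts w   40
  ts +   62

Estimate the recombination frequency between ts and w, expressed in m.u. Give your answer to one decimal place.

The two most frequent classes, + w (67) and ts + (62), are the parental types, so the F1 was + w / ts +.
The recombinant classes are + + and ts w: 31 + 40 = 71.
Recombination frequency = 71/200 = 0.3550 ≈ 35.5%, i.e. 35.5 m.u.

35.5 m.u.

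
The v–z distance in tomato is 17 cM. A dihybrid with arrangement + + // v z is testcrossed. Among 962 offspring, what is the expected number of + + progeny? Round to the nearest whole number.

A map distance of 17 cM corresponds to a recombination frequency of 0.170.
The F1 is + + / v z, so + + is a parental gamete class with expected frequency (1 − r)/2 = 0.830/2 = 0.4150.
Expected number = 0.4150 × 962 = 399.23 ≈ 399.

399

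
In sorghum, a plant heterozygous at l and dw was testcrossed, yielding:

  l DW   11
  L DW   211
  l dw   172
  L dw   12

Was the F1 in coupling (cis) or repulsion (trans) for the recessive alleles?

The two most frequent classes are L DW (211) and l dw (172); these are the parental (non-recombinant) types.
So the F1 carried L DW on one chromosome and l dw on the other — the recessive alleles are on the same chromosome (cis / coupling).

cis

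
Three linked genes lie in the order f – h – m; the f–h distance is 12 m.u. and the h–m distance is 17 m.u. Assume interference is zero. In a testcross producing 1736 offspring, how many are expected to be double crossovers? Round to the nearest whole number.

35

Map distances give recombination frequencies of 0.120 and 0.170 for the two intervals.
With no interference, expected double-crossover frequency = 0.120 × 0.170 = 0.02040.
Expected number = 0.02040 × 1736 = 35.41 ≈ 35.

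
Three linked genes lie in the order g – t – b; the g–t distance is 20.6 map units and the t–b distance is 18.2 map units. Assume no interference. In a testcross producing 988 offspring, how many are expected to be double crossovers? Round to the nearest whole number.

Map distances give recombination frequencies of 0.206 and 0.182 for the two intervals.
With no interference, expected double-crossover frequency = 0.206 × 0.182 = 0.03749.
Expected number = 0.03749 × 988 = 37.04 ≈ 37.

37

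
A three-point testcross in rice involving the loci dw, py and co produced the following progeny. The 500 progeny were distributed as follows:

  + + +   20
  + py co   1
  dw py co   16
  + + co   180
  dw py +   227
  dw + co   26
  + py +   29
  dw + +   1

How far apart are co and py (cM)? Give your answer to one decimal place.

The two most frequent reciprocal classes, dw py + and + + co, are the parental types, so the F1 was dw py + / + + co.
The two rarest classes, dw + + and + py co, are the double crossovers. Comparing them with the parentals, only the py allele has switched, so py is the middle locus and the order is co – py – dw.
Crossovers in the co–py interval produce the single-crossover classes dw py co and + + + (16 + 20 = 36) plus the double crossovers (2).
RF(co–py) = (36 + 2) / 500 = 38/500 = 0.0760 → 7.6 cM.

7.6 cM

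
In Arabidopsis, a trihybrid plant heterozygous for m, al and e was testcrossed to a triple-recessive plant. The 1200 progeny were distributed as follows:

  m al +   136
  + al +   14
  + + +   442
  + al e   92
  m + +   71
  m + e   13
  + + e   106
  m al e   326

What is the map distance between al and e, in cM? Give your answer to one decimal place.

22.4 cM

The two most frequent reciprocal classes, + + + and m al e, are the parental types, so the F1 was + + + / m al e.
The two rarest classes, + al + and m + e, are the double crossovers. Comparing them with the parentals, only the al allele has switched, so al is the middle locus and the order is e – al – m.
Crossovers in the e–al interval produce the single-crossover classes + + e and m al + (106 + 136 = 242) plus the double crossovers (27).
RF(e–al) = (242 + 27) / 1200 = 269/1200 = 0.2242 → 22.4 cM.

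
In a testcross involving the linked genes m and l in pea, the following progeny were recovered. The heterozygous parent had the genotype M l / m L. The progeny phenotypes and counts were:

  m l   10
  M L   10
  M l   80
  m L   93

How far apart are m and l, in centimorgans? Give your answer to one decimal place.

10.4 centimorgans

The recombinant classes are M L and m l: 10 + 10 = 20.
Recombination frequency = 20/193 = 0.1036 ≈ 10.4%, i.e. 10.4 centimorgans.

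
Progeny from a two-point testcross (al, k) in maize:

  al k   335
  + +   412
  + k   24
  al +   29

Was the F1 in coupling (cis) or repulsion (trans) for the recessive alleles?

cis

The two most frequent classes are + + (412) and al k (335); these are the parental (non-recombinant) types.
So the F1 carried + + on one chromosome and al k on the other — the recessive alleles are on the same chromosome (cis / coupling).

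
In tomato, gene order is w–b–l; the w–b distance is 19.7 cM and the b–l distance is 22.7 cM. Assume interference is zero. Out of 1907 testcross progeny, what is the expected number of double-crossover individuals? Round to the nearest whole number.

Map distances give recombination frequencies of 0.197 and 0.227 for the two intervals.
With no interference, expected double-crossover frequency = 0.197 × 0.227 = 0.04472.
Expected number = 0.04472 × 1907 = 85.28 ≈ 85.

85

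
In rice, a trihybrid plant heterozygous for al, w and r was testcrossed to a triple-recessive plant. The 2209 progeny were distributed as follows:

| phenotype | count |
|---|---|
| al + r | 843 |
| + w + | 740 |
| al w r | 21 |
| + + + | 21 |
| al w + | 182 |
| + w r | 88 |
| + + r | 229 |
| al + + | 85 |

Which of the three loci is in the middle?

w

The two most frequent reciprocal classes, + w + and al + r, are the parental types, so the F1 was + w + / al + r.
The two rarest classes, + + + and al w r, are the double crossovers. Comparing them with the parentals, only the w allele has switched, so w is the middle locus and the order is r – w – al.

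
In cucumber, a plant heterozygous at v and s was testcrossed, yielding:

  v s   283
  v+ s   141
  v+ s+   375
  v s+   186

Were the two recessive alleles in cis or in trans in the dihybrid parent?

The two most frequent classes are v+ s+ (375) and v s (283); these are the parental (non-recombinant) types.
So the F1 carried v+ s+ on one chromosome and v s on the other — the recessive alleles are on the same chromosome (cis / coupling).

cis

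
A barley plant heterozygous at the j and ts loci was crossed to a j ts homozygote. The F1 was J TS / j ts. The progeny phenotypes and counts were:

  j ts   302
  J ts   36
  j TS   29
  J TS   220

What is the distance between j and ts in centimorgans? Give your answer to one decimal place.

11.1 centimorgans

The recombinant classes are J ts and j TS: 36 + 29 = 65.
Recombination frequency = 65/587 = 0.1107 ≈ 11.1%, i.e. 11.1 centimorgans.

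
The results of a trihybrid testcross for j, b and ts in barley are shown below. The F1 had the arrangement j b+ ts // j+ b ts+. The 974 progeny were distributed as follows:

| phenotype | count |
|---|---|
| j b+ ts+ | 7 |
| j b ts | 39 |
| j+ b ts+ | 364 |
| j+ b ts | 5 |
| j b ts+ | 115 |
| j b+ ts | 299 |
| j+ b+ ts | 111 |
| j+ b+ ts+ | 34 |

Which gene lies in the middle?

ts

The two rarest classes, j b+ ts+ and j+ b ts, are the double crossovers. Comparing them with the parentals, only the ts allele has switched, so ts is the middle locus and the order is j – ts – b.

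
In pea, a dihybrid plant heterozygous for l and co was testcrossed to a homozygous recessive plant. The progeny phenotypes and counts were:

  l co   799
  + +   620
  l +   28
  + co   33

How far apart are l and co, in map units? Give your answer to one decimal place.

4.1 map units

The two most frequent classes, + + (620) and l co (799), are the parental types, so the F1 was + + / l co.
The recombinant classes are + co and l +: 33 + 28 = 61.
Recombination frequency = 61/1480 = 0.0412 ≈ 4.1%, i.e. 4.1 map units.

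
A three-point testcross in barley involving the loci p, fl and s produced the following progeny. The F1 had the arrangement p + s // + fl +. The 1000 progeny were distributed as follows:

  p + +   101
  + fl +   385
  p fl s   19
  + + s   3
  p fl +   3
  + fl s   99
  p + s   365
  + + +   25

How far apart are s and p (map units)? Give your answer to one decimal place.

The two rarest classes, + + s and p fl +, are the double crossovers. Comparing them with the parentals, only the p allele has switched, so p is the middle locus and the order is fl – p – s.
Crossovers in the p–s interval produce the single-crossover classes p + + and + fl s (101 + 99 = 200) plus the double crossovers (6).
RF(p–s) = (200 + 6) / 1000 = 206/1000 = 0.2060 → 20.6 map units.

20.6 map units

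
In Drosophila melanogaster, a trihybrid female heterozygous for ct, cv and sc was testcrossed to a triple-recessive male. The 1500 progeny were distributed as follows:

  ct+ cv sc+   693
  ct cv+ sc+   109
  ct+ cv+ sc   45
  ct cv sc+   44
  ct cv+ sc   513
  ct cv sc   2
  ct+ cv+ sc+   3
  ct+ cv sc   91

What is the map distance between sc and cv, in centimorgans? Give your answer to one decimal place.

The two most frequent reciprocal classes, ct+ cv sc+ and ct cv+ sc, are the parental types, so the F1 was ct+ cv sc+ / ct cv+ sc.
The two rarest classes, ct+ cv+ sc+ and ct cv sc, are the double crossovers. Comparing them with the parentals, only the cv allele has switched, so cv is the middle locus and the order is sc – cv – ct.
Crossovers in the sc–cv interval produce the single-crossover classes ct+ cv sc and ct cv+ sc+ (91 + 109 = 200) plus the double crossovers (5).
RF(sc–cv) = (200 + 5) / 1500 = 205/1500 = 0.1367 → 13.7 centimorgans.

13.7 centimorgans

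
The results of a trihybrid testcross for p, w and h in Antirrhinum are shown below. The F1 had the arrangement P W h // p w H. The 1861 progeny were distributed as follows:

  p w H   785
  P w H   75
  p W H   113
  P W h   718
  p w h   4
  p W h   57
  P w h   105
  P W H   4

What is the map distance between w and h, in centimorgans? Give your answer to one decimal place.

12.1 centimorgans

The two rarest classes, P W H and p w h, are the double crossovers. Comparing them with the parentals, only the h allele has switched, so h is the middle locus and the order is p – h – w.
Crossovers in the h–w interval produce the single-crossover classes P w h and p W H (105 + 113 = 218) plus the double crossovers (8).
RF(h–w) = (218 + 8) / 1861 = 226/1861 = 0.1214 → 12.1 centimorgans.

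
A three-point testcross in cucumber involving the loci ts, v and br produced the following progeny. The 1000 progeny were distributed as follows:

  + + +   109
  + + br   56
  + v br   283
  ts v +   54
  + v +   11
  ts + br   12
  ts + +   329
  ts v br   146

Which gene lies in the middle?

br

The two most frequent reciprocal classes, + v br and ts + +, are the parental types, so the F1 was + v br / ts + +.
The two rarest classes, + v + and ts + br, are the double crossovers. Comparing them with the parentals, only the br allele has switched, so br is the middle locus and the order is ts – br – v.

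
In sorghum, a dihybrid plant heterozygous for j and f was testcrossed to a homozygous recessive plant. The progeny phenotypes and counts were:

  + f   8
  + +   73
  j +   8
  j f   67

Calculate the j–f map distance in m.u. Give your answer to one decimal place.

The two most frequent classes, + + (73) and j f (67), are the parental types, so the F1 was + + / j f.
The recombinant classes are + f and j +: 8 + 8 = 16.
Recombination frequency = 16/156 = 0.1026 ≈ 10.3%, i.e. 10.3 m.u.

10.3 m.u.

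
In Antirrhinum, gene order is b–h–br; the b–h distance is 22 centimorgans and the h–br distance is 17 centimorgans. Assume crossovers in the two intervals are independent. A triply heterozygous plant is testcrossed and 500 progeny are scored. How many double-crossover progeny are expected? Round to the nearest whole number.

19

Map distances give recombination frequencies of 0.220 and 0.170 for the two intervals.
With no interference, expected double-crossover frequency = 0.220 × 0.170 = 0.03740.
Expected number = 0.03740 × 500 = 18.70 ≈ 19.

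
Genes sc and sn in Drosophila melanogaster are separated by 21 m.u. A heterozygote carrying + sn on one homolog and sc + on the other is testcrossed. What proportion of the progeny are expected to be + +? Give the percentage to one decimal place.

10.5%

A map distance of 21 m.u. corresponds to a recombination frequency of 0.210.
The F1 is + sn / sc +, so + + is a recombinant gamete class with expected frequency r/2 = 0.210/2 = 0.1050.
That is 0.1050 = 10.5% of the progeny.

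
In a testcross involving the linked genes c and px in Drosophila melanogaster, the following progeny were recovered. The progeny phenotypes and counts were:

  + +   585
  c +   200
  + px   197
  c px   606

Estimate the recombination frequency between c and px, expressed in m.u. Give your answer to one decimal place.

The two most frequent classes, + + (585) and c px (606), are the parental types, so the F1 was + + / c px.
The recombinant classes are + px and c +: 197 + 200 = 397.
Recombination frequency = 397/1588 = 0.2500 ≈ 25.0%, i.e. 25.0 m.u.

25.0 m.u.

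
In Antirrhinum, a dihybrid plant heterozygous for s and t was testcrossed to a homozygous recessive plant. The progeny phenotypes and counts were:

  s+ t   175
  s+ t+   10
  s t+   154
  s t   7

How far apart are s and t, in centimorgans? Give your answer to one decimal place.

4.9 centimorgans

The two most frequent classes, s+ t (175) and s t+ (154), are the parental types, so the F1 was s+ t / s t+.
The recombinant classes are s+ t+ and s t: 10 + 7 = 17.
Recombination frequency = 17/346 = 0.0491 ≈ 4.9%, i.e. 4.9 centimorgans.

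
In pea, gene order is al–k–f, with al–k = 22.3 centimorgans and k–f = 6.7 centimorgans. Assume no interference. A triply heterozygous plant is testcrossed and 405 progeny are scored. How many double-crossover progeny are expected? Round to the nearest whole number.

6

Map distances give recombination frequencies of 0.223 and 0.067 for the two intervals.
With no interference, expected double-crossover frequency = 0.223 × 0.067 = 0.01494.
Expected number = 0.01494 × 405 = 6.05 ≈ 6.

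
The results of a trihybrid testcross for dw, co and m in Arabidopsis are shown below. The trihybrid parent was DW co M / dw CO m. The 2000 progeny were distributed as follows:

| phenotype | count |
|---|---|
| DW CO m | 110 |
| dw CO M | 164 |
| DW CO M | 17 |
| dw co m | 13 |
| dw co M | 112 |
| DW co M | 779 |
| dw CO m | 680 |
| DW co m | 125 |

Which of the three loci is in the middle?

co

The two rarest classes, DW CO M and dw co m, are the double crossovers. Comparing them with the parentals, only the co allele has switched, so co is the middle locus and the order is m – co – dw.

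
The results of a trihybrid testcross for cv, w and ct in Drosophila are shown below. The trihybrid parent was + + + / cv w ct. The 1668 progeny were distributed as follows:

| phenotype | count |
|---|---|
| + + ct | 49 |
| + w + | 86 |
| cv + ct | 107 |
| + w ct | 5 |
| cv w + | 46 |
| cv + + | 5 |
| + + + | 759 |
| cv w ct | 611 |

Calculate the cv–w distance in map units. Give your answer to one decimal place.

12.2 map units

The two rarest classes, cv + + and + w ct, are the double crossovers. Comparing them with the parentals, only the cv allele has switched, so cv is the middle locus and the order is ct – cv – w.
Crossovers in the cv–w interval produce the single-crossover classes + w + and cv + ct (86 + 107 = 193) plus the double crossovers (10).
RF(cv–w) = (193 + 10) / 1668 = 203/1668 = 0.1217 → 12.2 map units.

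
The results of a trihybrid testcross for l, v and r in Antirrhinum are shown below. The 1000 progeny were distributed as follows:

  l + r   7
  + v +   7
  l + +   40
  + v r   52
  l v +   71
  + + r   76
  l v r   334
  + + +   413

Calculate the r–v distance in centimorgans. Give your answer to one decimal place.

The two most frequent reciprocal classes, + + + and l v r, are the parental types, so the F1 was + + + / l v r.
The two rarest classes, + v + and l + r, are the double crossovers. Comparing them with the parentals, only the v allele has switched, so v is the middle locus and the order is l – v – r.
Crossovers in the v–r interval produce the single-crossover classes + + r and l v + (76 + 71 = 147) plus the double crossovers (14).
RF(v–r) = (147 + 14) / 1000 = 161/1000 = 0.1610 → 16.1 centimorgans.

16.1 centimorgans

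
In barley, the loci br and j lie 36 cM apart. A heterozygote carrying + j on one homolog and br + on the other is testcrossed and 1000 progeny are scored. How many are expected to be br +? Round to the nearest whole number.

320

A map distance of 36 cM corresponds to a recombination frequency of 0.360.
The F1 is + j / br +, so br + is a parental gamete class with expected frequency (1 − r)/2 = 0.640/2 = 0.3200.
Expected number = 0.3200 × 1000 = 320.00 ≈ 320.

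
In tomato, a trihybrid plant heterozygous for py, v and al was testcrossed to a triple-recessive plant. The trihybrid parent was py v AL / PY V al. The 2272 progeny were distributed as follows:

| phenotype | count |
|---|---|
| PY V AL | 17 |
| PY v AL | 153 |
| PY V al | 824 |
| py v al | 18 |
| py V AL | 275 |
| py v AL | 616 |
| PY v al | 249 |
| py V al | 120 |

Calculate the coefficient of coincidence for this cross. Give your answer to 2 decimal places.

The two rarest classes, py v al and PY V AL, are the double crossovers. Comparing them with the parentals, only the al allele has switched, so al is the middle locus and the order is py – al – v.
py–al: (273 + 35)/2272 = 0.1356; al–v: (524 + 35)/2272 = 0.2460.
Expected DCO frequency = 0.1356 × 0.2460 ≈ 0.03336; observed = 35/2272 ≈ 0.01540.
Coefficient of coincidence = 0.01540/0.03336 ≈ 0.46.

0.46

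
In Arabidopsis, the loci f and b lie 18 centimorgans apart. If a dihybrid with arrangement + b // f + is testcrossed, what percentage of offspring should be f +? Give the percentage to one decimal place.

41.0%

A map distance of 18 centimorgans corresponds to a recombination frequency of 0.180.
The F1 is + b / f +, so f + is a parental gamete class with expected frequency (1 − r)/2 = 0.820/2 = 0.4100.
That is 0.4100 = 41.0% of the progeny.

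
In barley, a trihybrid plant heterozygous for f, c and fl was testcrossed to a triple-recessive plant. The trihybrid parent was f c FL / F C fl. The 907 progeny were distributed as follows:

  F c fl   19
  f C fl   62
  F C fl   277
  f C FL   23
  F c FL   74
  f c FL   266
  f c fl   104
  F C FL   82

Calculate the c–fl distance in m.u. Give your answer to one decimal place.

25.1 m.u.

The two rarest classes, f C FL and F c fl, are the double crossovers. Comparing them with the parentals, only the c allele has switched, so c is the middle locus and the order is f – c – fl.
Crossovers in the c–fl interval produce the single-crossover classes f c fl and F C FL (104 + 82 = 186) plus the double crossovers (42).
RF(c–fl) = (186 + 42) / 907 = 228/907 = 0.2514 → 25.1 m.u.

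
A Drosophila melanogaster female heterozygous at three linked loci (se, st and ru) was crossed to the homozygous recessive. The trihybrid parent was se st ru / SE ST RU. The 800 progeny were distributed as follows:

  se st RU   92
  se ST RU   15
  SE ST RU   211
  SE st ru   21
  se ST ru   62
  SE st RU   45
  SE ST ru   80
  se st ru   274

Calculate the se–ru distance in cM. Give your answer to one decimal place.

26.0 cM

The two rarest classes, SE st ru and se ST RU, are the double crossovers. Comparing them with the parentals, only the se allele has switched, so se is the middle locus and the order is st – se – ru.
Crossovers in the se–ru interval produce the single-crossover classes se st RU and SE ST ru (92 + 80 = 172) plus the double crossovers (36).
RF(se–ru) = (172 + 36) / 800 = 208/800 = 0.2600 → 26.0 cM.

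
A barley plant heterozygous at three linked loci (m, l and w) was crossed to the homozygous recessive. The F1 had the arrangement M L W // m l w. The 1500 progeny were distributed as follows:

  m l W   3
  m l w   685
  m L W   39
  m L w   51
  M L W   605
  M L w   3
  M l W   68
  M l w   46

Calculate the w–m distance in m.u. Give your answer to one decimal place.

6.1 m.u.

The two rarest classes, M L w and m l W, are the double crossovers. Comparing them with the parentals, only the w allele has switched, so w is the middle locus and the order is m – w – l.
Crossovers in the m–w interval produce the single-crossover classes m L W and M l w (39 + 46 = 85) plus the double crossovers (6).
RF(m–w) = (85 + 6) / 1500 = 91/1500 = 0.0607 → 6.1 m.u.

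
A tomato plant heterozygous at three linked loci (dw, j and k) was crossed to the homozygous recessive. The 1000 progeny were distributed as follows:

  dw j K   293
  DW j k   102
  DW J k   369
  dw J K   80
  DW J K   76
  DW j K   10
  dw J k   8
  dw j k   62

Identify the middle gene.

dw

The two most frequent reciprocal classes, DW J k and dw j K, are the parental types, so the F1 was DW J k / dw j K.
The two rarest classes, dw J k and DW j K, are the double crossovers. Comparing them with the parentals, only the dw allele has switched, so dw is the middle locus and the order is j – dw – k.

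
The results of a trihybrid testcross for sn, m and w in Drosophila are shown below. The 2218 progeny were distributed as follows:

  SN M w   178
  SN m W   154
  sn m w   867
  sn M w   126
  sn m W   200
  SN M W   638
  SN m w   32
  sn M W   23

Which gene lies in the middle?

The two most frequent reciprocal classes, sn m w and SN M W, are the parental types, so the F1 was sn m w / SN M W.
The two rarest classes, SN m w and sn M W, are the double crossovers. Comparing them with the parentals, only the sn allele has switched, so sn is the middle locus and the order is w – sn – m.

sn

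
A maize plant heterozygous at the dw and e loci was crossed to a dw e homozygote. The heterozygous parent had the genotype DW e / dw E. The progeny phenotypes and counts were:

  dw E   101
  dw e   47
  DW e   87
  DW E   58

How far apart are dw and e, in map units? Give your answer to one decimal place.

The recombinant classes are DW E and dw e: 58 + 47 = 105.
Recombination frequency = 105/293 = 0.3584 ≈ 35.8%, i.e. 35.8 map units.

35.8 map units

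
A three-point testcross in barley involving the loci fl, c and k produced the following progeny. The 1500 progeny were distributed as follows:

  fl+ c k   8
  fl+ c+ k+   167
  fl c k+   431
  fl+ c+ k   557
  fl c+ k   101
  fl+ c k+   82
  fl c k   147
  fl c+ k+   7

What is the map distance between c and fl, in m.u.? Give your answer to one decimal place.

The two most frequent reciprocal classes, fl c k+ and fl+ c+ k, are the parental types, so the F1 was fl c k+ / fl+ c+ k.
The two rarest classes, fl c+ k+ and fl+ c k, are the double crossovers. Comparing them with the parentals, only the c allele has switched, so c is the middle locus and the order is k – c – fl.
Crossovers in the c–fl interval produce the single-crossover classes fl+ c k+ and fl c+ k (82 + 101 = 183) plus the double crossovers (15).
RF(c–fl) = (183 + 15) / 1500 = 198/1500 = 0.1320 → 13.2 m.u.

13.2 m.u.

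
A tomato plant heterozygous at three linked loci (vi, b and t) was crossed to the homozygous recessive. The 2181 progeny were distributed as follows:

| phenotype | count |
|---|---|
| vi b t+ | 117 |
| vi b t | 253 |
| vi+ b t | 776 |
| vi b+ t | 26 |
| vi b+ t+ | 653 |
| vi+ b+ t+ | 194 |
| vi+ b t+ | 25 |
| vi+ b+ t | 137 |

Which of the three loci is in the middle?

t

The two most frequent reciprocal classes, vi+ b t and vi b+ t+, are the parental types, so the F1 was vi+ b t / vi b+ t+.
The two rarest classes, vi+ b t+ and vi b+ t, are the double crossovers. Comparing them with the parentals, only the t allele has switched, so t is the middle locus and the order is vi – t – b.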